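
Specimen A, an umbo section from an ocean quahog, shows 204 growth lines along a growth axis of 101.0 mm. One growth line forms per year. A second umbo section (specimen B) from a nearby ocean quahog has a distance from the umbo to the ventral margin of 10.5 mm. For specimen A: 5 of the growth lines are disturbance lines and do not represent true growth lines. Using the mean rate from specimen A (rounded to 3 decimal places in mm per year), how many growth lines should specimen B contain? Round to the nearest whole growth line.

21 growth lines

Specimen A: true growth line count = 204 − 5 = 199.
A: 101.0 mm over 199 years gives 101.0 / 199 ≈ 0.508 mm per year.
Specimen B: 10.5 mm / 0.508 mm per year = 20.67 years ≈ 21 growth lines.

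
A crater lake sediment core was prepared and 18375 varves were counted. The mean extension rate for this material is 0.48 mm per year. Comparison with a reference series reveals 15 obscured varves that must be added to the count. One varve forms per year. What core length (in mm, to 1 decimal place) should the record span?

8827.2 mm

After corrections the count is 18375 + 15 = 18390 varves.
Length ≈ 0.48 × 18390 = 8827.2 mm.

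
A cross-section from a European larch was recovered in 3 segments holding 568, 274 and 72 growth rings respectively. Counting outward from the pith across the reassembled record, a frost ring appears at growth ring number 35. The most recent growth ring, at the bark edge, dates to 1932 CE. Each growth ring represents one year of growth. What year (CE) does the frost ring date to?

1053 CE

Total growth rings = 568 + 274 + 72 = 914.
Between growth ring 35 and the bark edge there are 914 − 35 = 879 growth rings.
Counting back 879 years from 1932 CE places the frost ring in 1932 − 879 = 1053 CE.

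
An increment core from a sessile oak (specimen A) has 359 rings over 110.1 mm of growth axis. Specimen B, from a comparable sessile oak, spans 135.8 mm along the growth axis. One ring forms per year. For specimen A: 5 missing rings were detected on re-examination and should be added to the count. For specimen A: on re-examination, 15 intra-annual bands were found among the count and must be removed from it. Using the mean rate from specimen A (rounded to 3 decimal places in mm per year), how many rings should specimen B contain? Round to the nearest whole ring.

431 rings

Specimen A: correcting the raw count gives 359 − 15 + 5 = 349 true rings.
A: Mean rate = 110.1 mm / 349 years ≈ 0.315 mm/yr.
B spans 135.8 / 0.315 = 431.11 years ≈ 431 rings.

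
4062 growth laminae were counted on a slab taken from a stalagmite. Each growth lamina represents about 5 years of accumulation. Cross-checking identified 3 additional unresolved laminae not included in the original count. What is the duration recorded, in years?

20325 years

Correcting the raw count gives 4062 + 3 = 4065 true growth laminae.
4065 growth laminae at 5 years each span 4065 × 5 = 20325 years.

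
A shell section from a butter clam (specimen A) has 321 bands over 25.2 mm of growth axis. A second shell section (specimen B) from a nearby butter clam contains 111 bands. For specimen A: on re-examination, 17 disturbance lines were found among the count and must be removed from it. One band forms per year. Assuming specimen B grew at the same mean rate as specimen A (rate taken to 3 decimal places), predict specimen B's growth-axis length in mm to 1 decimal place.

Specimen A: correcting the raw count gives 321 − 17 = 304 true bands.
A: Extension rate ≈ 25.2 / 304 = 0.083 mm/yr.
Length of B = 0.083 × 111 = 9.2 mm.

9.2 mm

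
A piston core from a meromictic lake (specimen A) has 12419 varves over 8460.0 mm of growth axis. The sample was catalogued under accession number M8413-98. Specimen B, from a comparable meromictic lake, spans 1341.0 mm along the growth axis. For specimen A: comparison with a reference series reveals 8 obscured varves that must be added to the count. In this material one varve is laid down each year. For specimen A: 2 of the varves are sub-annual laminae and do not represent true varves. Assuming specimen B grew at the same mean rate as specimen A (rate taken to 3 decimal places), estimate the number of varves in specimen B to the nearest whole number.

1969 varves

Specimen A: true varve count = 12419 − 2 + 8 = 12425.
A: Mean rate = 8460.0 mm / 12425 years ≈ 0.681 mm/year.
B spans 1341.0 / 0.681 = 1969.16 years ≈ 1969 varves.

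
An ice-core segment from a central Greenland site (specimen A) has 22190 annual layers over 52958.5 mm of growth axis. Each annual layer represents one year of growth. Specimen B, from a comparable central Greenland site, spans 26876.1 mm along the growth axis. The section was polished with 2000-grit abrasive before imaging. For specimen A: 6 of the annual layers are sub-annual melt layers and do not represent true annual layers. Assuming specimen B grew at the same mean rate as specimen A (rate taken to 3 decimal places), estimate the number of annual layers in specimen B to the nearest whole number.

11259 annual layers

Specimen A: after corrections the count is 22190 − 6 = 22184 annual layers.
A: Extension rate ≈ 52958.5 / 22184 = 2.387 mm/yr.
Specimen B: 26876.1 mm / 2.387 mm per year = 11259.36 years ≈ 11259 annual layers.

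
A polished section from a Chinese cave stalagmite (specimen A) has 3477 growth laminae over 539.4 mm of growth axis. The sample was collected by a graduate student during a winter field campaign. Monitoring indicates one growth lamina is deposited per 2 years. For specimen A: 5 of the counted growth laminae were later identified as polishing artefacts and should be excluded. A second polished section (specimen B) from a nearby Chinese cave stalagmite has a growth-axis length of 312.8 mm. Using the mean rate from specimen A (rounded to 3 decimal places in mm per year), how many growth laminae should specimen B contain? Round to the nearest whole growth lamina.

2005 growth laminae

Specimen A: correcting the raw count gives 3477 − 5 = 3472 true growth laminae.
Specimen A: at 2 years per growth lamina, 3472 × 2 = 6944 years.
A: 539.4 mm over 6944 years gives 539.4 / 6944 ≈ 0.078 mm per year.
B spans 312.8 / 0.078 = 4010.26 years; at 2 years per growth lamina that is 4010.26 / 2 ≈ 2005 growth laminae.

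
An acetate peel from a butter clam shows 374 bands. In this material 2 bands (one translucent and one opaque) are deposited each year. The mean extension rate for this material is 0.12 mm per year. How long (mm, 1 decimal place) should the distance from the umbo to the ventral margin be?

Dividing by 2 bands per year: 374 / 2 = 187 years.
Predicted length = 0.12 mm/year × 187 years = 22.4 mm.

22.4 mm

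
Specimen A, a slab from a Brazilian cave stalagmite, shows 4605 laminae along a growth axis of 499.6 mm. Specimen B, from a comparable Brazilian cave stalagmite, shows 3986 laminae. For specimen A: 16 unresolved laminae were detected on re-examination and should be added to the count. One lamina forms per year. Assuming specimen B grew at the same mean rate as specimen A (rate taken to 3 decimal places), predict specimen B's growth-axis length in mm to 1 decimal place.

Specimen A: adjusted count: 4605 + 16 = 4621 laminae.
A: 499.6 mm over 4621 years gives 499.6 / 4621 ≈ 0.108 mm/year.
Length of B = 0.108 × 3986 = 430.5 mm.

430.5 mm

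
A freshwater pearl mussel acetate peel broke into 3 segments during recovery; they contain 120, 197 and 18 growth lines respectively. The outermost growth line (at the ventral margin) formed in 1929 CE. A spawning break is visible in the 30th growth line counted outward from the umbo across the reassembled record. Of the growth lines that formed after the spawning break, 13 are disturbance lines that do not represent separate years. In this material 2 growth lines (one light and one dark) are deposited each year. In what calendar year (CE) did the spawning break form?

1783 CE

Total growth lines = 120 + 197 + 18 = 335.
335 − 30 = 305 growth lines lie beyond the spawning break toward the ventral margin.
305 − 13 false = 292 true growth lines after the spawning break.
Dividing by 2 growth lines per year: 292 / 2 = 146 years.
Counting back 146 years from 1929 CE places the spawning break in 1929 − 146 = 1783 CE.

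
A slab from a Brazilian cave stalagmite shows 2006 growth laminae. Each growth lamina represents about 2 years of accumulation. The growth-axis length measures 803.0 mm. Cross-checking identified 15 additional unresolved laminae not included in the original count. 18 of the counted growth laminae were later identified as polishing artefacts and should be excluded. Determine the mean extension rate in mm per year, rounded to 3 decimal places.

0.200 mm per year

True growth lamina count = 2006 − 18 + 15 = 2003.
Multiplying by 2 years per growth lamina: 2003 × 2 = 4006 years.
Extension rate ≈ 803.0 / 4006 = 0.200 mm per year.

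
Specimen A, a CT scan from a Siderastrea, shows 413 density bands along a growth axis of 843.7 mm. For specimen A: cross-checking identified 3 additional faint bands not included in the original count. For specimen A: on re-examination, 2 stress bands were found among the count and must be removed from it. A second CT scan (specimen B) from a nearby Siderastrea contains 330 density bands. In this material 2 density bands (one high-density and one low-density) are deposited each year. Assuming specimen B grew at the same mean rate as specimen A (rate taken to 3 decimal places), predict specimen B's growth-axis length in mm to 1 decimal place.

Specimen A: correcting the raw count gives 413 − 2 + 3 = 414 true density bands.
Specimen A: 414 density bands at 2 per year is 414 / 2 = 207 years.
A: 843.7 mm over 207 years gives 843.7 / 207 ≈ 4.076 mm per year.
Specimen B: 330 density bands at 2 per year is 330 / 2 = 165 years. For B, 4.076 mm/year × 165 years = 672.5 mm.

672.5 mm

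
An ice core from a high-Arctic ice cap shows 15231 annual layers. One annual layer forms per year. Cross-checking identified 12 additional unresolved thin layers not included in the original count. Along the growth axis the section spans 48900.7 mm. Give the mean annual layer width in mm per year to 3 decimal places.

After corrections the count is 15231 + 12 = 15243 annual layers.
Extension rate ≈ 48900.7 / 15243 = 3.208 mm per year.

3.208 mm per year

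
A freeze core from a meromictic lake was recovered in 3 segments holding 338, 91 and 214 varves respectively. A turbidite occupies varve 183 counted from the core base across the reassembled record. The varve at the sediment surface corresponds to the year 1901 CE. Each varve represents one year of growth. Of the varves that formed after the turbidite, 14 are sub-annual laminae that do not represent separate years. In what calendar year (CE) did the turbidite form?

Total varves = 338 + 91 + 214 = 643.
643 − 183 = 460 varves lie beyond the turbidite toward the sediment surface.
Excluding 14 false varves: 460 − 14 = 446.
The varve at the sediment surface is 1901 CE, so the turbidite dates to 1901 − 446 = 1455 CE.

1455 CE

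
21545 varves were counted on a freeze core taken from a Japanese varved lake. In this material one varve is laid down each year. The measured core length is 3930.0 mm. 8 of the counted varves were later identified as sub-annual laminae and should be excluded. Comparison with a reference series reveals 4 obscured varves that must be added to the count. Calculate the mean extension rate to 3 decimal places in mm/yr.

0.182 mm/yr

True varve count = 21545 − 8 + 4 = 21541.
Mean rate = 3930.0 mm / 21541 years ≈ 0.182 mm/yr.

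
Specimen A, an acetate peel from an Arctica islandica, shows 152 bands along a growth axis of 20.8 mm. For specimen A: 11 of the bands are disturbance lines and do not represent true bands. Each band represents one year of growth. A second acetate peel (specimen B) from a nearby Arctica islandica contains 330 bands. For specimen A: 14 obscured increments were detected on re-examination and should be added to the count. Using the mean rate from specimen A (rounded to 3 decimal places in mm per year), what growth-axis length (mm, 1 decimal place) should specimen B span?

Specimen A: correcting the raw count gives 152 − 11 + 14 = 155 true bands.
A: Extension rate ≈ 20.8 / 155 = 0.134 mm/yr.
B's length ≈ 0.134 × 330 = 44.2 mm.

44.2 mm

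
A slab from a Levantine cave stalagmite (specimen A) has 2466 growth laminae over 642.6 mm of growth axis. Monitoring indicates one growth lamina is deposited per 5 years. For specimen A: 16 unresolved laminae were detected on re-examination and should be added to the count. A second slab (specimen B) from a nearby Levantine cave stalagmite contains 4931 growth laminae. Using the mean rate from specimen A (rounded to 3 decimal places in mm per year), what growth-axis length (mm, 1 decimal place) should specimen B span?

Specimen A: adjusted count: 2466 + 16 = 2482 growth laminae.
Specimen A: at 5 years per growth lamina, 2482 × 5 = 12410 years.
A: 642.6 mm over 12410 years gives 642.6 / 12410 ≈ 0.052 mm per year.
Specimen B: 4931 growth laminae at 5 years each span 4931 × 5 = 24655 years. Length of B = 0.052 × 24655 = 1282.1 mm.

1282.1 mm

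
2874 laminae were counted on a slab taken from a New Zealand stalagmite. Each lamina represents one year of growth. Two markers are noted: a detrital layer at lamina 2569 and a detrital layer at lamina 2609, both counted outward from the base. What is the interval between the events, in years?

Separation: 2609 − 2569 = 40 laminae.
That is 40 years at one lamina per year.

40 years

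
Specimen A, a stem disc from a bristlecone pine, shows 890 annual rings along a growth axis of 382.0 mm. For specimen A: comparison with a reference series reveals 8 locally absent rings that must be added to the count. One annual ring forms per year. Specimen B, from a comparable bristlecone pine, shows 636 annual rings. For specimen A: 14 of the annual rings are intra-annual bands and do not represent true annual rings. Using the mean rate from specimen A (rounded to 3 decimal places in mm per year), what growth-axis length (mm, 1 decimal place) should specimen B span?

274.8 mm

Specimen A: correcting the raw count gives 890 − 14 + 8 = 884 true annual rings.
A: 382.0 mm over 884 years gives 382.0 / 884 ≈ 0.432 mm per year.
For B, 0.432 mm/year × 636 years = 274.8 mm.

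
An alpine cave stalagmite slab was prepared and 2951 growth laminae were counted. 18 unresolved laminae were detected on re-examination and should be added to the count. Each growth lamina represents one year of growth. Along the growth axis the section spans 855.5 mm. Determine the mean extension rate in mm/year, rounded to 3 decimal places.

0.288 mm/year

Adjusted count: 2951 + 18 = 2969 growth laminae.
855.5 mm over 2969 years gives 855.5 / 2969 ≈ 0.288 mm/year.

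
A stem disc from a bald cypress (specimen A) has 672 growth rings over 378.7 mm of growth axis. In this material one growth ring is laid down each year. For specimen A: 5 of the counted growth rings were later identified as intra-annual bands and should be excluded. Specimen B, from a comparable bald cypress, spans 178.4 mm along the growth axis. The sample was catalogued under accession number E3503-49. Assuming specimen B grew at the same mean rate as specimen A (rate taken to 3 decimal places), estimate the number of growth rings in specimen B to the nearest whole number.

314 growth rings

Specimen A: after corrections the count is 672 − 5 = 667 growth rings.
A: 378.7 mm over 667 years gives 378.7 / 667 ≈ 0.568 mm per year.
Specimen B: 178.4 mm / 0.568 mm per year = 314.08 years ≈ 314 growth rings.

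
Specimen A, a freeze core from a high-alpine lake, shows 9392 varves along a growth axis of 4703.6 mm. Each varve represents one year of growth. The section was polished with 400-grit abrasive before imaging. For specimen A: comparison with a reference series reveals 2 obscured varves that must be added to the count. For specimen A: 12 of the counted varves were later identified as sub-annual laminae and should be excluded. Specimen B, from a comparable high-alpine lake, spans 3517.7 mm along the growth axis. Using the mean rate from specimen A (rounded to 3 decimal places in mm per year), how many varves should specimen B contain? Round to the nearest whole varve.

7021 varves

Specimen A: correcting the raw count gives 9392 − 12 + 2 = 9382 true varves.
A: Mean rate = 4703.6 mm / 9382 years ≈ 0.501 mm/yr.
B spans 3517.7 / 0.501 = 7021.36 years ≈ 7021 varves.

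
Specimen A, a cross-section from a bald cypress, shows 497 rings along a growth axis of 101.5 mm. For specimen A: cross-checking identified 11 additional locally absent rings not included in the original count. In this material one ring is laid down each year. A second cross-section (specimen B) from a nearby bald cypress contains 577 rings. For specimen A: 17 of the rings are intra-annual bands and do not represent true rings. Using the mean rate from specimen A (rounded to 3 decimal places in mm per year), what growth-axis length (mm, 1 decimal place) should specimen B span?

119.4 mm

Specimen A: true ring count = 497 − 17 + 11 = 491.
A: Mean rate = 101.5 mm / 491 years ≈ 0.207 mm/year.
Length of B = 0.207 × 577 = 119.4 mm.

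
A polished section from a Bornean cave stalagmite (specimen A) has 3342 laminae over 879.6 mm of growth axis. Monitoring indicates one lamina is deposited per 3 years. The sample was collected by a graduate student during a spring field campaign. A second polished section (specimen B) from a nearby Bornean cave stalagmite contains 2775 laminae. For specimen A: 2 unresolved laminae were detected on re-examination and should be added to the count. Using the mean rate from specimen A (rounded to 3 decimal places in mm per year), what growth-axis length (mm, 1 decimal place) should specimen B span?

732.6 mm

Specimen A: after corrections the count is 3342 + 2 = 3344 laminae.
Specimen A: multiplying by 3 years per lamina: 3344 × 3 = 10032 years.
A: Mean rate = 879.6 mm / 10032 years ≈ 0.088 mm/yr.
Specimen B: 2775 laminae at 3 years each span 2775 × 3 = 8325 years. Length of B = 0.088 × 8325 = 732.6 mm.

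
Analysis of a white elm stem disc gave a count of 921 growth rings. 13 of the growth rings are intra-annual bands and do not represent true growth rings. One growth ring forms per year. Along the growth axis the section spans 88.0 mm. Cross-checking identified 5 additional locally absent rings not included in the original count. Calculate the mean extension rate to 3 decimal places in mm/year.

0.096 mm/year

Adjusted count: 921 − 13 + 5 = 913 growth rings.
88.0 mm over 913 years gives 88.0 / 913 ≈ 0.096 mm/year.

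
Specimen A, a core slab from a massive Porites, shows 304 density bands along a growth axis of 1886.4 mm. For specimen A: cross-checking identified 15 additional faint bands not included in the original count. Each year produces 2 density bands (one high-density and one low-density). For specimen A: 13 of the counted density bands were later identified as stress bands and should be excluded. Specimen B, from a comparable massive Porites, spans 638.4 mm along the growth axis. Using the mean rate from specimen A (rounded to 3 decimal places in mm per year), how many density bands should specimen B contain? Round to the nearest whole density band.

Specimen A: after corrections the count is 304 − 13 + 15 = 306 density bands.
Specimen A: dividing by 2 density bands per year: 306 / 2 = 153 years.
A: Mean rate = 1886.4 mm / 153 years ≈ 12.329 mm per year.
For B, 638.4 / 12.329 = 51.78 years; at 2 density bands per year that is 51.78 × 2 ≈ 104 density bands.

104 density bands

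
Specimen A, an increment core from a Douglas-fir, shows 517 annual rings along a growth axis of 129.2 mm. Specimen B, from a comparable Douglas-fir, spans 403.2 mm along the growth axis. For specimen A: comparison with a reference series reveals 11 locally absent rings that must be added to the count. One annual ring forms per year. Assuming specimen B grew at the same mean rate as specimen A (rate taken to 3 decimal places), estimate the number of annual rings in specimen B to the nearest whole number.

1646 annual rings

Specimen A: after corrections the count is 517 + 11 = 528 annual rings.
A: Extension rate ≈ 129.2 / 528 = 0.245 mm/year.
Specimen B: 403.2 mm / 0.245 mm per year = 1645.71 years ≈ 1646 annual rings.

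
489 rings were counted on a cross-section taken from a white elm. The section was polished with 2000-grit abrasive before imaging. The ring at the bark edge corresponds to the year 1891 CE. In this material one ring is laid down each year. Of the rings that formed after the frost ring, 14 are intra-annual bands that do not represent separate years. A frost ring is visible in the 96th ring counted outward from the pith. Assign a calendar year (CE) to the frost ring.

1512 CE

489 − 96 = 393 rings lie beyond the frost ring toward the bark edge.
Removing the 14 false rings leaves 393 − 14 = 379 true rings beyond the frost ring.
1891 − 379 = 1512 CE.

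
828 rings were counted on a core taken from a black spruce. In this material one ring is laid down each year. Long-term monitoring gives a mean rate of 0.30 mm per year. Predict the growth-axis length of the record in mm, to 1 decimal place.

The record spans 828 years at 0.30 mm per year.
Predicted length = 0.30 mm/year × 828 years = 248.4 mm.

248.4 mm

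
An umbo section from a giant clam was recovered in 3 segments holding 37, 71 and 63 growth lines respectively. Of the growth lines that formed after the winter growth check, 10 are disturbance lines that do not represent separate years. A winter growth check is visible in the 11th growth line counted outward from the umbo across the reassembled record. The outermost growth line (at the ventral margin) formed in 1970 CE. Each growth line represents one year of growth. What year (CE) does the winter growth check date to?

Total growth lines = 37 + 71 + 63 = 171.
The winter growth check sits at growth line 11 from the umbo, so 171 − 11 = 160 growth lines formed after it.
160 − 10 false = 150 true growth lines after the winter growth check.
The growth line at the ventral margin is 1970 CE, so the winter growth check dates to 1970 − 150 = 1820 CE.

1820 CE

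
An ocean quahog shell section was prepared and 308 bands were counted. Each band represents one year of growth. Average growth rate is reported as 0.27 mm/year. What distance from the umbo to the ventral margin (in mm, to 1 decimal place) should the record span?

83.2 mm

308 years of growth are recorded.
308 years at 0.27 mm/year gives 0.27 × 308 = 83.2 mm.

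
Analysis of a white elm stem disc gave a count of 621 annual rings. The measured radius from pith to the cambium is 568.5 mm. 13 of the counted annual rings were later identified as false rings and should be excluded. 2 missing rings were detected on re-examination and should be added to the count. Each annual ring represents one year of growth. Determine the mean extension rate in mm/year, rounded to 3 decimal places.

Correcting the raw count gives 621 − 13 + 2 = 610 true annual rings.
Mean rate = 568.5 mm / 610 years ≈ 0.932 mm/year.

0.932 mm/year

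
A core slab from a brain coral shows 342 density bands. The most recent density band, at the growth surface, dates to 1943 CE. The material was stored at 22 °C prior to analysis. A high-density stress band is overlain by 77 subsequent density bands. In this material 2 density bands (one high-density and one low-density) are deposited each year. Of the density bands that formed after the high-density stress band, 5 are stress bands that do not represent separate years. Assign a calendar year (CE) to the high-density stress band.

1907 CE

There are 77 density bands younger than the high-density stress band.
Excluding 5 false density bands: 77 − 5 = 72.
72 density bands at 2 per year is 72 / 2 = 36 years.
The density band at the growth surface is 1943 CE, so the high-density stress band dates to 1943 − 36 = 1907 CE.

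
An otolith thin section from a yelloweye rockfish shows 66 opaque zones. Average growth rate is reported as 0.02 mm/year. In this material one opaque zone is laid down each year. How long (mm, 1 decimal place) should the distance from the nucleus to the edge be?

1.3 mm

66 years of growth are recorded.
Predicted length = 0.02 mm/year × 66 years = 1.3 mm.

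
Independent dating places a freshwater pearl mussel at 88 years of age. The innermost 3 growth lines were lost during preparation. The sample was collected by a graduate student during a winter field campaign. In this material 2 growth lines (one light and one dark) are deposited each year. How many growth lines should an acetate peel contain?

173 growth lines

Expected growth lines: 88 × 2 = 176.
Subtracting the 3 growth lines not captured gives 176 − 3 = 173 growth lines in the record.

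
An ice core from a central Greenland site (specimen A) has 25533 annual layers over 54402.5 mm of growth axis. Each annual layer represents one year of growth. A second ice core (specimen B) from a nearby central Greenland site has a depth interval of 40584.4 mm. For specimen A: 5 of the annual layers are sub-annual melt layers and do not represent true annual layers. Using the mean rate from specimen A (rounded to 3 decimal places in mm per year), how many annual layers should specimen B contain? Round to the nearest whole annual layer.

19045 annual layers

Specimen A: true annual layer count = 25533 − 5 = 25528.
A: Mean rate = 54402.5 mm / 25528 years ≈ 2.131 mm/year.
For B, 40584.4 / 2.131 = 19044.77 years ≈ 19045 annual layers.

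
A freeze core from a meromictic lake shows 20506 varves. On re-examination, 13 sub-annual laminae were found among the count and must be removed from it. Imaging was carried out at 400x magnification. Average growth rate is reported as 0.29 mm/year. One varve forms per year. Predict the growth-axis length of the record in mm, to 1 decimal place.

True varve count = 20506 − 13 = 20493.
20493 years at 0.29 mm/year gives 0.29 × 20493 = 5943.0 mm.

5943.0 mm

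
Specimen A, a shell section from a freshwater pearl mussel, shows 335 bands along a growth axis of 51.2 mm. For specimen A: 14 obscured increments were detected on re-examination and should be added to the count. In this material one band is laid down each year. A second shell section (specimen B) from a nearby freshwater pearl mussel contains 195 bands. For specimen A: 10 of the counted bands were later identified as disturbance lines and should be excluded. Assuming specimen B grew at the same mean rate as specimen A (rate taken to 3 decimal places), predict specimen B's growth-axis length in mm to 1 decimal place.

Specimen A: correcting the raw count gives 335 − 10 + 14 = 339 true bands.
A: Extension rate ≈ 51.2 / 339 = 0.151 mm/year.
For B, 0.151 mm/year × 195 years = 29.4 mm.

29.4 mm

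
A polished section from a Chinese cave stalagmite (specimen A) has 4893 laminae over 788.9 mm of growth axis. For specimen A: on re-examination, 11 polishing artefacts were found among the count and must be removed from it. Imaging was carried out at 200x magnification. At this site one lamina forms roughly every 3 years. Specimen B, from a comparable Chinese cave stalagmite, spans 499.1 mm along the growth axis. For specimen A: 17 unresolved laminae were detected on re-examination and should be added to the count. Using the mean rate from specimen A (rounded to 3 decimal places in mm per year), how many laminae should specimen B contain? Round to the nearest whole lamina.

3081 laminae

Specimen A: true lamina count = 4893 − 11 + 17 = 4899.
Specimen A: 4899 laminae at 3 years each span 4899 × 3 = 14697 years.
A: 788.9 mm over 14697 years gives 788.9 / 14697 ≈ 0.054 mm per year.
B spans 499.1 / 0.054 = 9242.59 years; at 3 years per lamina that is 9242.59 / 3 ≈ 3081 laminae.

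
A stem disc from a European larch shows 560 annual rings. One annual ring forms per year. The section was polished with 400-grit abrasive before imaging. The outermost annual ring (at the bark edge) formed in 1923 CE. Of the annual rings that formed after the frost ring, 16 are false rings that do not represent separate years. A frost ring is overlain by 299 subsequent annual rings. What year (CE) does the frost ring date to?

1640 CE

299 annual rings formed after the frost ring.
299 − 16 false = 283 true annual rings after the frost ring.
1923 − 283 = 1640 CE.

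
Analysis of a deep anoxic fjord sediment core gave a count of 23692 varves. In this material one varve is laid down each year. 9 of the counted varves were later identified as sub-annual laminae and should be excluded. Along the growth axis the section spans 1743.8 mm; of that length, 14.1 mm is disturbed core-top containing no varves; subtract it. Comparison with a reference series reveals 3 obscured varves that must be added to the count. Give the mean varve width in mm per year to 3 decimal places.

After corrections the count is 23692 − 9 + 3 = 23686 varves.
The growth record spans 1743.8 − 14.1 = 1729.7 mm.
Extension rate ≈ 1729.7 / 23686 = 0.073 mm per year.

0.073 mm per year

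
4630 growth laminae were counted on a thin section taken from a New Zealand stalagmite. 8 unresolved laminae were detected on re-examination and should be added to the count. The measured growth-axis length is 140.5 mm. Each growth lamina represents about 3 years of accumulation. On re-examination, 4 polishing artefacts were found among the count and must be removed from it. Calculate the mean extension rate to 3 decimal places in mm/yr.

0.010 mm/yr

True growth lamina count = 4630 − 4 + 8 = 4634.
Multiplying by 3 years per growth lamina: 4634 × 3 = 13902 years.
140.5 mm over 13902 years gives 140.5 / 13902 ≈ 0.010 mm/yr.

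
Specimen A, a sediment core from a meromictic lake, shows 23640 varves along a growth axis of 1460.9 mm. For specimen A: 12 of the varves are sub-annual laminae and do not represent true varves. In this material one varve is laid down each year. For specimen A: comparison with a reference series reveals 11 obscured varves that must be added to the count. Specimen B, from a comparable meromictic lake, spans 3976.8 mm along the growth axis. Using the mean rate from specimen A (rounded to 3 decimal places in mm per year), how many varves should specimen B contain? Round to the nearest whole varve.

64142 varves

Specimen A: adjusted count: 23640 − 12 + 11 = 23639 varves.
A: 1460.9 mm over 23639 years gives 1460.9 / 23639 ≈ 0.062 mm/year.
For B, 3976.8 / 0.062 = 64141.94 years ≈ 64142 varves.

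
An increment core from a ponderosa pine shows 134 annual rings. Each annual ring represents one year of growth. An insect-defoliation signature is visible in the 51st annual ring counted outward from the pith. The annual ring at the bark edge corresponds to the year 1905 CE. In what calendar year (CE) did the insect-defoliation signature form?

The insect-defoliation signature sits at annual ring 51 from the pith, so 134 − 51 = 83 annual rings formed after it.
Counting back 83 years from 1905 CE places the insect-defoliation signature in 1905 − 83 = 1822 CE.

1822 CE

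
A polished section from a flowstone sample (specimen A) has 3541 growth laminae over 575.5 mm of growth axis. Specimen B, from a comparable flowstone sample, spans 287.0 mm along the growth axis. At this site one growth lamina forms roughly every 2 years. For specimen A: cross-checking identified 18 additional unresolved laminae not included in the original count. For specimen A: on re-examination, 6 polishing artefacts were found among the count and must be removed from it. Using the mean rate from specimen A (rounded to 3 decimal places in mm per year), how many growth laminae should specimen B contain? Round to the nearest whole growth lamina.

1772 growth laminae

Specimen A: correcting the raw count gives 3541 − 6 + 18 = 3553 true growth laminae.
Specimen A: multiplying by 2 years per growth lamina: 3553 × 2 = 7106 years.
A: 575.5 mm over 7106 years gives 575.5 / 7106 ≈ 0.081 mm/year.
For B, 287.0 / 0.081 = 3543.21 years; at 2 years per growth lamina that is 3543.21 / 2 ≈ 1772 growth laminae.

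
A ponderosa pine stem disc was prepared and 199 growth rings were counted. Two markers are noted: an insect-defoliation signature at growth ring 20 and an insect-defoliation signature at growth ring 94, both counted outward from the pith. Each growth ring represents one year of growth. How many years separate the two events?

Separation: 94 − 20 = 74 growth rings.
That is 74 years at one growth ring per year.

74 years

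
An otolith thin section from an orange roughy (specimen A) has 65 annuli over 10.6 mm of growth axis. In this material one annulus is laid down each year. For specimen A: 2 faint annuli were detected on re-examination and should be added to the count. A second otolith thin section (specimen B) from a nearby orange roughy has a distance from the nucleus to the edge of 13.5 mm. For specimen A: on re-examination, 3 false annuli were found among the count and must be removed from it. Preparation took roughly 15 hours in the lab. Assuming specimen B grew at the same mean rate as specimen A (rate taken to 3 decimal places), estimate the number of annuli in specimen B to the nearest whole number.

Specimen A: true annulus count = 65 − 3 + 2 = 64.
A: Mean rate = 10.6 mm / 64 years ≈ 0.166 mm per year.
Specimen B: 13.5 mm / 0.166 mm per year = 81.33 years ≈ 81 annuli.

81 annuli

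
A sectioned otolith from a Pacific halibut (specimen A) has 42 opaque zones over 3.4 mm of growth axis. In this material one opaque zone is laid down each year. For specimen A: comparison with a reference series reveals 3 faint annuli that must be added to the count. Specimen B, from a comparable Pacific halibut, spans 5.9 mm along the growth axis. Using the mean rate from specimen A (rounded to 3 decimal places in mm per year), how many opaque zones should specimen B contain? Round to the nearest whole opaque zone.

Specimen A: adjusted count: 42 + 3 = 45 opaque zones.
A: 3.4 mm over 45 years gives 3.4 / 45 ≈ 0.076 mm per year.
B spans 5.9 / 0.076 = 77.63 years ≈ 78 opaque zones.

78 opaque zones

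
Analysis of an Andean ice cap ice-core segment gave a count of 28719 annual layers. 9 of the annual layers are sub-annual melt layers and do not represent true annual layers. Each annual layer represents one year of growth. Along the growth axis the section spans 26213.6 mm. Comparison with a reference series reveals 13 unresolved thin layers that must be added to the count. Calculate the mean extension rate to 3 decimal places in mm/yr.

0.913 mm/yr

True annual layer count = 28719 − 9 + 13 = 28723.
Extension rate ≈ 26213.6 / 28723 = 0.913 mm/yr.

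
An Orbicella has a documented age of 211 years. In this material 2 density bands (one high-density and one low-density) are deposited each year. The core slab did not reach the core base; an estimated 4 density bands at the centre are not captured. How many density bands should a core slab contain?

With 2 density bands per year, 211 years would produce 211 × 2 = 422 density bands.
422 − 4 missed = 418 density bands expected in the prepared section.

418 density bands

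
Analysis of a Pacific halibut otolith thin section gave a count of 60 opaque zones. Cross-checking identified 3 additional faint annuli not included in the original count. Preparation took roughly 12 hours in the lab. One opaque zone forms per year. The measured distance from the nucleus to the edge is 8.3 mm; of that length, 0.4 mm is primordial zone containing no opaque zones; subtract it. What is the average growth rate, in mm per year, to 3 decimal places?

True opaque zone count = 60 + 3 = 63.
Net length = 8.3 − 0.4 = 7.9 mm.
7.9 mm over 63 years gives 7.9 / 63 ≈ 0.125 mm per year.

0.125 mm per year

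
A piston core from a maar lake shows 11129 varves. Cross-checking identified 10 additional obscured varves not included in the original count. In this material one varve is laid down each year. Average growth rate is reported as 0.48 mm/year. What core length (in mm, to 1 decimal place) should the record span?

Correcting the raw count gives 11129 + 10 = 11139 true varves.
Length ≈ 0.48 × 11139 = 5346.7 mm.

5346.7 mm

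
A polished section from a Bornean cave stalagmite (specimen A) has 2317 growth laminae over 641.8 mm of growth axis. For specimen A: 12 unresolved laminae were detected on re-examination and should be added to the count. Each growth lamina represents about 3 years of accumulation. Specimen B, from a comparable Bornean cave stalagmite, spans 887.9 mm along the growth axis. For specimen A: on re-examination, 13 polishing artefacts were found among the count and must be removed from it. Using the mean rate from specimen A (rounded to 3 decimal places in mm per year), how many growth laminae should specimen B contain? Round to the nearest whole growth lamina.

Specimen A: after corrections the count is 2317 − 13 + 12 = 2316 growth laminae.
Specimen A: 2316 growth laminae at 3 years each span 2316 × 3 = 6948 years.
A: Mean rate = 641.8 mm / 6948 years ≈ 0.092 mm/yr.
B spans 887.9 / 0.092 = 9651.09 years; at 3 years per growth lamina that is 9651.09 / 3 ≈ 3217 growth laminae.

3217 growth laminae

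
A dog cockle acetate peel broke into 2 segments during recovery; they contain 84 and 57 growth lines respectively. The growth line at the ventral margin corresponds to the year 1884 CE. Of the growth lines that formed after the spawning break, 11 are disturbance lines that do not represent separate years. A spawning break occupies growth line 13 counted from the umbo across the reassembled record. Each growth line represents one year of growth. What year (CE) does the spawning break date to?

Total growth lines = 84 + 57 = 141.
The spawning break sits at growth line 13 from the umbo, so 141 − 13 = 128 growth lines formed after it.
128 − 11 false = 117 true growth lines after the spawning break.
Counting back 117 years from 1884 CE places the spawning break in 1884 − 117 = 1767 CE.

1767 CE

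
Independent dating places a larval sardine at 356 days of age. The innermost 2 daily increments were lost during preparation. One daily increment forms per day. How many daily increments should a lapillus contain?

At one daily increment per day, 356 days correspond to 356 daily increments.
356 − 2 missed = 354 daily increments expected in the prepared section.

354 daily increments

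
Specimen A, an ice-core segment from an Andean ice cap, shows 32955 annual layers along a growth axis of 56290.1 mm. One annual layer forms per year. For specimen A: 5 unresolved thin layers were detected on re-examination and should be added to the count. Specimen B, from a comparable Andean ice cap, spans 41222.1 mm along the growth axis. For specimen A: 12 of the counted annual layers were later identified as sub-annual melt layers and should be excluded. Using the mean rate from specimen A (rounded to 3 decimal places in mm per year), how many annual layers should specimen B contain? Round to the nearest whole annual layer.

Specimen A: true annual layer count = 32955 − 12 + 5 = 32948.
A: Extension rate ≈ 56290.1 / 32948 = 1.708 mm/yr.
For B, 41222.1 / 1.708 = 24134.72 years ≈ 24135 annual layers.

24135 annual layers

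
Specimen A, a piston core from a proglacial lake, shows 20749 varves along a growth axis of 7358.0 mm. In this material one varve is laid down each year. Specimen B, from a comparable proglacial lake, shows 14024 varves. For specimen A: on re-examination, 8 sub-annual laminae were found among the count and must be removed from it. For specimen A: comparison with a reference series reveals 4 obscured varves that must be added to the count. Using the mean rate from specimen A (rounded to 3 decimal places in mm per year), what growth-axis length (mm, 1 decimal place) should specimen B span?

4978.5 mm

Specimen A: adjusted count: 20749 − 8 + 4 = 20745 varves.
A: Mean rate = 7358.0 mm / 20745 years ≈ 0.355 mm/yr.
B's length ≈ 0.355 × 14024 = 4978.5 mm.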